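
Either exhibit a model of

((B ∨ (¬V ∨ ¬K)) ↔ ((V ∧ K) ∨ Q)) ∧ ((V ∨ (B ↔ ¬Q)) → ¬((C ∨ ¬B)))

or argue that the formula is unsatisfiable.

C = False; Q = True; B = True; V = True; K = True

  (B ∨ (¬V ∨ ¬K)) ↔ ((V ∧ K) ∨ Q) = True
    B ∨ (¬V ∨ ¬K) = True
      ¬V ∨ ¬K = False
        ¬V = False
        ¬K = False
    (V ∧ K) ∨ Q = True
      V ∧ K = True
  (V ∨ (B ↔ ¬Q)) → ¬((C ∨ ¬B)) = True
    V ∨ (B ↔ ¬Q) = True
      B ↔ ¬Q = False
        ¬Q = False
    ¬((C ∨ ¬B)) = True
      C ∨ ¬B = False
        ¬B = False
Both conjuncts True, so the formula holds.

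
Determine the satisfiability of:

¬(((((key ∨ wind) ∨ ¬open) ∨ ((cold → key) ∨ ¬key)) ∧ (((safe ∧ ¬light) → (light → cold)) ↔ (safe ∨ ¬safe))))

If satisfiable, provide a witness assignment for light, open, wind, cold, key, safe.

Unsatisfiable — no assignment works.

Case key = True: the formula simplifies to ¬((((safe ∧ ¬light) → (light → cold)) ↔ (safe ∨ ¬safe))).
  safe = True: simplifies to ¬((¬light → (light → cold))).
    light = True: this becomes ¬((False → cold)) = False.
    light = False: this becomes ¬((True → True)) = False.
  safe = False: this becomes ¬((True ↔ True)) = False.
Case key = False: the formula simplifies to ¬((((safe ∧ ¬light) → (light → cold)) ↔ (safe ∨ ¬safe))).
  safe = True: simplifies to ¬((¬light → (light → cold))).
    light = True: this becomes ¬((False → cold)) = False.
    light = False: this becomes ¬((True → True)) = False.
  safe = False: this becomes ¬((True ↔ True)) = False.
Both cases fail — unsatisfiable.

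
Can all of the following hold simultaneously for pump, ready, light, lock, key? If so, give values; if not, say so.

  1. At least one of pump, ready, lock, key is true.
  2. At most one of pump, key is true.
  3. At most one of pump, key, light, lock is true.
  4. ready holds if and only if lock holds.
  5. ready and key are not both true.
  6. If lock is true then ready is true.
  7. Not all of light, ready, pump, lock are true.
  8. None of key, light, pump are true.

pump=F, ready=T, light=F, lock=T, key=F

  (1) {pump, ready, lock, key}: 2 true — at least one ✓
  (2) {pump, key}: 0 true — at most one ✓
  (3) {pump, key, light, lock}: 1 true — at most one ✓
  (4) ready=T, lock=T — same ✓
  (5) ready=T, key=F — not both ✓
  (6) lock=T ⇒ ready: T ✓
  (7) {light, ready, pump, lock}: 2/4 true — not all ✓
  (8) {key, light, pump}: 0 true — none ✓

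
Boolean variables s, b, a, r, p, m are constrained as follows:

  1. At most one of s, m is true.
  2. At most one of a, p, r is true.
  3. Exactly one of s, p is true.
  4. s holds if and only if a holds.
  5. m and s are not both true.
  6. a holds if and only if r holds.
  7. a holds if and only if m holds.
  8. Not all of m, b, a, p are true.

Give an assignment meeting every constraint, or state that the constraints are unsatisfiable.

s = False; b = True; a = False; r = False; p = True; m = False

  (1) {s, m}: 0 true — at most one ✓
  (2) {a, p, r}: 1 true — at most one ✓
  (3) {s, p}: 1 true — exactly one ✓
  (4) s=F, a=F — same ✓
  (5) m=F, s=F — not both ✓
  (6) a=F, r=F — same ✓
  (7) a=F, m=F — same ✓
  (8) {m, b, a, p}: 2/4 true — not all ✓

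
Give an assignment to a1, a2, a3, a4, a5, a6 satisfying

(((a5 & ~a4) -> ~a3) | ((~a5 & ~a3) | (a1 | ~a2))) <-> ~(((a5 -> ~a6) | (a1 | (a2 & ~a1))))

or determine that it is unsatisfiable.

a1 = False; a2 = True; a3 = True; a4 = False; a5 = True; a6 = True

  (((a5 & ~a4) -> ~a3) | ((~a5 & ~a3) | (a1 | ~a2))) <-> ~(((a5 -> ~a6) | (a1 | (a2 & ~a1)))) = True
    ((a5 & ~a4) -> ~a3) | ((~a5 & ~a3) | (a1 | ~a2)) = False
      (a5 & ~a4) -> ~a3 = False
        a5 & ~a4 = True
          ~a4 = True
        ~a3 = False
      (~a5 & ~a3) | (a1 | ~a2) = False
        ~a5 & ~a3 = False
          ~a5 = False
          ~a3 = False
        a1 | ~a2 = False
          ~a2 = False
    ~(((a5 -> ~a6) | (a1 | (a2 & ~a1)))) = False
      (a5 -> ~a6) | (a1 | (a2 & ~a1)) = True
        a5 -> ~a6 = False
          ~a6 = False
        a1 | (a2 & ~a1) = True
          a2 & ~a1 = True
            ~a1 = True
The formula evaluates to True.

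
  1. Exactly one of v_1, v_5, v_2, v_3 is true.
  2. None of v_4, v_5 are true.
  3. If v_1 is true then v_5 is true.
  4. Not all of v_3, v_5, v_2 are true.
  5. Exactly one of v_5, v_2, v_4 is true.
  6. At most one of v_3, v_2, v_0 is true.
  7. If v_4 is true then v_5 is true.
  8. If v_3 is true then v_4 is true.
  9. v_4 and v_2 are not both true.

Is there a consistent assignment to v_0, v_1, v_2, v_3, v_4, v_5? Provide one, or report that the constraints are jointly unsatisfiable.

v_0 = False, v_1 = False, v_2 = True, v_3 = False, v_4 = False, v_5 = False

  (1) {v_1, v_5, v_2, v_3}: 1 true — exactly one ✓
  (2) {v_4, v_5}: 0 true — none ✓
  (3) v_1=F ⇒ v_5: vacuous ✓
  (4) {v_3, v_5, v_2}: 1/3 true — not all ✓
  (5) {v_5, v_2, v_4}: 1 true — exactly one ✓
  (6) {v_3, v_2, v_0}: 1 true — at most one ✓
  (7) v_4=F ⇒ v_5: vacuous ✓
  (8) v_3=F ⇒ v_4: vacuous ✓
  (9) v_4=F, v_2=T — not both ✓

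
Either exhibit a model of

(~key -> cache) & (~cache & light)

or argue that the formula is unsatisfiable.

light: True, key: True, cache: False

  ~key -> cache = True
    ~key = False
  ~cache & light = True
    ~cache = True
Both conjuncts True, so the formula holds.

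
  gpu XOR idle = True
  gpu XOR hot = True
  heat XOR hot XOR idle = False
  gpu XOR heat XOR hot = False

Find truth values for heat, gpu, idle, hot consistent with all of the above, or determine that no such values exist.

Adding constraints 1, 3, 4 mod 2: every variable appears an even number of times on the left, so the left side is 0.
But the right sides sum to 1 (mod 2). 0 ≠ 1 — the system is inconsistent.

Unsatisfiable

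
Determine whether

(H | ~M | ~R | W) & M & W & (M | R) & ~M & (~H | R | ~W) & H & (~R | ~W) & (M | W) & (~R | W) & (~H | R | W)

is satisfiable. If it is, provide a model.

The formula is unsatisfiable.

Case M = True:
  Clause (~M) is falsified — contradiction.
Case M = False:
  Clause (M) is falsified — contradiction.
Both cases fail, so the formula is unsatisfiable.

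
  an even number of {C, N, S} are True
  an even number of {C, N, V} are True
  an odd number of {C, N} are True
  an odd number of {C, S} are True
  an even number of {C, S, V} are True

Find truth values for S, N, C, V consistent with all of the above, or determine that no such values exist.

S: True; N: True; C: False; V: True

{C, N, S}: 2 true → even ✓
{C, N, V}: 2 true → even ✓
{C, N}: 1 true → odd ✓
{C, S}: 1 true → odd ✓
{C, S, V}: 2 true → even ✓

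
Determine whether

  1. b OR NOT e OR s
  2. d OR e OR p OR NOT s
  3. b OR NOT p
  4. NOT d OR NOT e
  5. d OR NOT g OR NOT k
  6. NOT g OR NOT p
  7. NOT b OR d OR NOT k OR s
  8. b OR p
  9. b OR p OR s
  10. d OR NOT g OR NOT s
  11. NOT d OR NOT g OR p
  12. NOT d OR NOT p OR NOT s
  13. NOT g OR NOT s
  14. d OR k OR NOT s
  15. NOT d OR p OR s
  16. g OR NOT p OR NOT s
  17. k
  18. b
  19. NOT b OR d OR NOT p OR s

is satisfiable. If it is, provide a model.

k = True; g = False; s = False; e = False; p = True; b = True; d = True

Unit clause (k) forces k = True.
Unit clause (b) forces b = True.
Try g = True:
  (d OR NOT g OR NOT k) forces d = True.
  (NOT d OR NOT e) forces e = False.
  (NOT g OR NOT p) forces p = False.
  clause (NOT d OR NOT g OR p) is falsified — backtrack.
So g = False.
Set s = False.
  then (NOT b OR d OR NOT k OR s) forces d = True.
  then (NOT d OR p OR s) forces p = True.
  then (NOT d OR NOT e) forces e = False.
All clauses satisfied.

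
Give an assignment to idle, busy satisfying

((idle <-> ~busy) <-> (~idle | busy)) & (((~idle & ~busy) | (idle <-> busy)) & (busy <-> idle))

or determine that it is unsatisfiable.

The formula is unsatisfiable.

Case idle = True: the formula simplifies to (~busy <-> busy) & (busy & busy).
  busy = True: the conjunct ~busy <-> busy becomes ~True <-> True = False.
  busy = False: the conjunct ~busy <-> busy becomes ~False <-> False = False.
Case idle = False: the formula simplifies to busy & ((~busy | ~busy) & ~busy).
  busy = True: the conjunct ~busy | ~busy becomes ~True | ~True = False.
  busy = False: the conjunct busy is False.
Both cases fail — unsatisfiable.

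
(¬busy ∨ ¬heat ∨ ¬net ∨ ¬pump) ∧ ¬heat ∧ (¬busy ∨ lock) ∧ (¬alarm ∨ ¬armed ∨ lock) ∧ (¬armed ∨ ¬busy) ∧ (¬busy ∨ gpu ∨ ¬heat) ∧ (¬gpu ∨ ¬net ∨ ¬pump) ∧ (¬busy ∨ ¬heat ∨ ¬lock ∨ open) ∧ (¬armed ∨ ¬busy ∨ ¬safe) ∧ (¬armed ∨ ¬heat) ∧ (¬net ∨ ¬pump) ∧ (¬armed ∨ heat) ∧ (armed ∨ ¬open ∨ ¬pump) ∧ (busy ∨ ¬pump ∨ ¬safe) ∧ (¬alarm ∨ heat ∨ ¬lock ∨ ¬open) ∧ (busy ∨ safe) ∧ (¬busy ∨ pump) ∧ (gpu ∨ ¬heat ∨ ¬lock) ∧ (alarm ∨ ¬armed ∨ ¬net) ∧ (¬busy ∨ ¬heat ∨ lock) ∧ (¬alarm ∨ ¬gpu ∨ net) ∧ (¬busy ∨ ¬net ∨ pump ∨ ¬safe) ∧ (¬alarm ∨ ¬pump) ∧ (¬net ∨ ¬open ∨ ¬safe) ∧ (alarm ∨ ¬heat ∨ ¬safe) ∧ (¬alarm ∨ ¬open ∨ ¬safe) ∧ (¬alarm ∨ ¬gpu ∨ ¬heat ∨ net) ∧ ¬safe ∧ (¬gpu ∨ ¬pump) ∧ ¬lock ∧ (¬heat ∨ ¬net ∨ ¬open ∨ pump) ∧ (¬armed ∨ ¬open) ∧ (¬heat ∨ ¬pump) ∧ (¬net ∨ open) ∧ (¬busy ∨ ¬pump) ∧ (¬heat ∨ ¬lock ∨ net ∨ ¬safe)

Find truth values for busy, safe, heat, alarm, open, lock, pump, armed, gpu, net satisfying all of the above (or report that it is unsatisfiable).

Case safe = True:
  Clause (¬safe) is falsified — contradiction.
Case safe = False:
  (¬heat) forces heat = False.
  (¬armed ∨ heat) forces armed = False.
  (busy ∨ safe) forces busy = True.
  (¬busy ∨ lock) forces lock = True.
  Clause (¬lock) is falsified — contradiction.
Both cases fail, so the formula is unsatisfiable.

No satisfying assignment exists.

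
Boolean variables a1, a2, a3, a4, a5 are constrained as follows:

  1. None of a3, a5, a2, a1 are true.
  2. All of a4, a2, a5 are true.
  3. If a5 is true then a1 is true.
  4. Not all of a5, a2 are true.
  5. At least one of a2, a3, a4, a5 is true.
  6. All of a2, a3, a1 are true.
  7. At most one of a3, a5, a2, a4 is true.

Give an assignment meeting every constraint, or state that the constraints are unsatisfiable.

Unsatisfiable — no assignment works.

Case a1 = True:
  Constraint (1) is violated (a1=T) — contradiction.
Case a1 = False:
  Constraint (6) is violated (a1=F) — contradiction.
Both cases fail — unsatisfiable.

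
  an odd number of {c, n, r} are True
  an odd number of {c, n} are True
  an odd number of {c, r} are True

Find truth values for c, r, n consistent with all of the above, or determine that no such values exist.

c: True, r: False, n: False

{c, n, r}: 1 true → odd ✓
{c, n}: 1 true → odd ✓
{c, r}: 1 true → odd ✓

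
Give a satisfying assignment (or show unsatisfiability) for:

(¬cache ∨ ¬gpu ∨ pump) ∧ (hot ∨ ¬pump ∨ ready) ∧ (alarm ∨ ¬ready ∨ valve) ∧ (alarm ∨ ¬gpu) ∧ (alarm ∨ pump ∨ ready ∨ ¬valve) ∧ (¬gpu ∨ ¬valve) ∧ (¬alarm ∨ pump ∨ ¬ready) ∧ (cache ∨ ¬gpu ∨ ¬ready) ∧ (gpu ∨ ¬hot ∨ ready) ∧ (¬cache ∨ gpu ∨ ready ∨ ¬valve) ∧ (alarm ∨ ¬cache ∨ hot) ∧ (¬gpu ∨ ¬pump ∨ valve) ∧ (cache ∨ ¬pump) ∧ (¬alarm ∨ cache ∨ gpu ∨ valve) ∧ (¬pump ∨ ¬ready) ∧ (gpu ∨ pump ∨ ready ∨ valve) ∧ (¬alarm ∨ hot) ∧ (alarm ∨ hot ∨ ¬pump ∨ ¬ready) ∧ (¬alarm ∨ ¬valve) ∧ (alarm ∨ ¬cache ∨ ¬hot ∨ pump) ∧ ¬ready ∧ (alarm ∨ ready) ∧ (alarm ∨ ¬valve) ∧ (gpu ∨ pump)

gpu = True, hot = True, ready = False, alarm = True, valve = False, cache = False, pump = False

Unit clause (¬ready) forces ready = False.
In (alarm ∨ ready) only alarm is left, so alarm = True.
In (¬alarm ∨ hot) only hot is left, so hot = True.
In (¬alarm ∨ ¬valve) only ¬valve is left, so valve = False.
In (gpu ∨ ¬hot ∨ ready) only gpu is left, so gpu = True.
In (¬gpu ∨ ¬pump ∨ valve) only ¬pump is left, so pump = False.
In (¬cache ∨ ¬gpu ∨ pump) only ¬cache is left, so cache = False.
All clauses satisfied.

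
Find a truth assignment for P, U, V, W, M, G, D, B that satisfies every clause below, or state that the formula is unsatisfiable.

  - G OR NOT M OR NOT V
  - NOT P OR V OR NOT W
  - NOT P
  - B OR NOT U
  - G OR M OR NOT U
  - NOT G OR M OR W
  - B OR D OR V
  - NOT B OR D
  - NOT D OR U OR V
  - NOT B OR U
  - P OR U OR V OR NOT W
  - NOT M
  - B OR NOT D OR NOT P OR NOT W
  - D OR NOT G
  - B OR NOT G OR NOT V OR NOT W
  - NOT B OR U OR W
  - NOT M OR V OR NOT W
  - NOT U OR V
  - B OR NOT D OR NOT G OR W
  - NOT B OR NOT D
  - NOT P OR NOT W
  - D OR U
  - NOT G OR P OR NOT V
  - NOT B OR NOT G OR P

P = False, U = False, V = True, W = False, M = False, G = False, D = True, B = False

Unit clause (NOT P) forces P = False.
Unit clause (NOT M) forces M = False.
Try U = True:
  (B OR NOT U) forces B = True.
  (G OR M OR NOT U) forces G = True.
  clause (NOT B OR NOT G OR P) is falsified — backtrack.
So U = False.
  then (NOT B OR U) forces B = False.
  then (D OR U) forces D = True.
  then (NOT D OR U OR V) forces V = True.
  then (NOT G OR P OR NOT V) forces G = False.
Set W = False.
All clauses satisfied.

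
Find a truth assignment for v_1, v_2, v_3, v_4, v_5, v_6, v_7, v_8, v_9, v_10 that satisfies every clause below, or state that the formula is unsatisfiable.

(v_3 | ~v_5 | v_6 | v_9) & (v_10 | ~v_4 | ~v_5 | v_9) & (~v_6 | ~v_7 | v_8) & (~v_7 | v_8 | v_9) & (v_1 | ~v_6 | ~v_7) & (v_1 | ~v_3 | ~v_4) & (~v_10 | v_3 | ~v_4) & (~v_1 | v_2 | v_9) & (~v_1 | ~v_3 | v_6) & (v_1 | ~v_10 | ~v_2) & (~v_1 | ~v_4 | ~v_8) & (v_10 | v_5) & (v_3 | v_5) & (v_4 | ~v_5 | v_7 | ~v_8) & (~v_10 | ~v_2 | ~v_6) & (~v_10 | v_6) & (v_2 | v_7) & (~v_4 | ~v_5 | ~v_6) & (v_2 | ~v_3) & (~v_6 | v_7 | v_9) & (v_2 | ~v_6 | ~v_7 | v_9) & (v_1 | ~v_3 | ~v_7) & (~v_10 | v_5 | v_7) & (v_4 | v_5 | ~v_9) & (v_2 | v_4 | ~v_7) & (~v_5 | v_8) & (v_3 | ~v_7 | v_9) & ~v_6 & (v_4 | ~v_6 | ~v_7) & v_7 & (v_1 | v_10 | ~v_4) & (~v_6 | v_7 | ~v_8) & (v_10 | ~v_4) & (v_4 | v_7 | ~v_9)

Unit clause (~v_6) forces v_6 = False.
Unit clause (v_7) forces v_7 = True.
In (~v_10 | v_6) only ~v_10 is left, so v_10 = False.
In (v_10 | ~v_4) only ~v_4 is left, so v_4 = False.
In (v_10 | v_5) only v_5 is left, so v_5 = True.
In (v_2 | v_4 | ~v_7) only v_2 is left, so v_2 = True.
In (~v_5 | v_8) only v_8 is left, so v_8 = True.
Set v_1 = False.
  then (v_1 | ~v_3 | ~v_7) forces v_3 = False.
  then (v_3 | ~v_7 | v_9) forces v_9 = True.
All clauses satisfied.

v_1 = False, v_2 = True, v_3 = False, v_4 = False, v_5 = True, v_6 = False, v_7 = True, v_8 = True, v_9 = True, v_10 = False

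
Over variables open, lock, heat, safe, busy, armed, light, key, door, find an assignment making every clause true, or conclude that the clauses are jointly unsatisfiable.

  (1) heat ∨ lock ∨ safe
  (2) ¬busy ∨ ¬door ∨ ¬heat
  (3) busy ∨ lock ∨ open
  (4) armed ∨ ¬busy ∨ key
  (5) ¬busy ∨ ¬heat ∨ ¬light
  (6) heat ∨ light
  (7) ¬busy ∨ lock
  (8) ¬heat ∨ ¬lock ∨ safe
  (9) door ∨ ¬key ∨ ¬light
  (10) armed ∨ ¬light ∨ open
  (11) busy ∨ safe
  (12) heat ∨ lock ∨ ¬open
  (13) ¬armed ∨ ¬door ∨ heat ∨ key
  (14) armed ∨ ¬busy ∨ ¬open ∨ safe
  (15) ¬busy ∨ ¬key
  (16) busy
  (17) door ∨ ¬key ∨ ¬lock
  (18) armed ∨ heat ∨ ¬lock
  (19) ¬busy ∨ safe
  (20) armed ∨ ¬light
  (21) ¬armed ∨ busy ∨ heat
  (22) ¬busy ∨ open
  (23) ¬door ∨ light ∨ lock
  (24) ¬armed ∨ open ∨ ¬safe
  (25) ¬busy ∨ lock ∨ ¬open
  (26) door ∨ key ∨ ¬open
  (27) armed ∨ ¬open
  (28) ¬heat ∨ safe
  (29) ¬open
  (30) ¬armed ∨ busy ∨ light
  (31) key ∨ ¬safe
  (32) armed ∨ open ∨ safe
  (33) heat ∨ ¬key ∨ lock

Unsatisfiable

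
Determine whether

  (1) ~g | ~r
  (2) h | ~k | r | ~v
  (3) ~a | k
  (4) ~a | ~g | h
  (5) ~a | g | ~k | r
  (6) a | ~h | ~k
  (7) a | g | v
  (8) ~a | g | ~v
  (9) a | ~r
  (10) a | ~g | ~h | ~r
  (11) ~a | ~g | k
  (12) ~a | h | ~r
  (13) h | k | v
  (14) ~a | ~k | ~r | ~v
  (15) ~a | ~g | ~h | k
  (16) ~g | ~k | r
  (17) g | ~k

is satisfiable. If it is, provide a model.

Try k = True:
  (g | ~k) forces g = True.
  (~g | ~r) forces r = False.
  clause (~g | ~k | r) is falsified — backtrack.
So k = False.
  then (~a | k) forces a = False.
  then (a | ~r) forces r = False.
Set h = True.
Set g = True.
Set v = False.
All clauses satisfied.

k = False, r = False, a = False, h = True, g = True, v = False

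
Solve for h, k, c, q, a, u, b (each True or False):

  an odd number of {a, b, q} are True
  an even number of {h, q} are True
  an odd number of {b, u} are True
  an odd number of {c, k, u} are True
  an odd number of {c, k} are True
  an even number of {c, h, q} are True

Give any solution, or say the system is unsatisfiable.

h = False, k = True, c = False, q = False, a = False, u = False, b = True

{a, b, q}: 1 true → odd ✓
{h, q}: 0 true → even ✓
{b, u}: 1 true → odd ✓
{c, k, u}: 1 true → odd ✓
{c, k}: 1 true → odd ✓
{c, h, q}: 0 true → even ✓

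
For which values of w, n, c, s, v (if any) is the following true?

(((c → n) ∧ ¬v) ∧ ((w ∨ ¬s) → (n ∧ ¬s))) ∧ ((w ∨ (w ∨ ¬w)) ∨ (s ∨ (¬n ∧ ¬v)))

w = True; n = True; c = False; s = False; v = False

  ((c → n) ∧ ¬v) ∧ ((w ∨ ¬s) → (n ∧ ¬s)) = True
    (c → n) ∧ ¬v = True
      c → n = True
      ¬v = True
    (w ∨ ¬s) → (n ∧ ¬s) = True
      w ∨ ¬s = True
        ¬s = True
      n ∧ ¬s = True
        ¬s = True
  (w ∨ (w ∨ ¬w)) ∨ (s ∨ (¬n ∧ ¬v)) = True
    w ∨ (w ∨ ¬w) = True
      w ∨ ¬w = True
        ¬w = False
    s ∨ (¬n ∧ ¬v) = False
      ¬n ∧ ¬v = False
        ¬n = False
        ¬v = True
Both conjuncts True, so the formula holds.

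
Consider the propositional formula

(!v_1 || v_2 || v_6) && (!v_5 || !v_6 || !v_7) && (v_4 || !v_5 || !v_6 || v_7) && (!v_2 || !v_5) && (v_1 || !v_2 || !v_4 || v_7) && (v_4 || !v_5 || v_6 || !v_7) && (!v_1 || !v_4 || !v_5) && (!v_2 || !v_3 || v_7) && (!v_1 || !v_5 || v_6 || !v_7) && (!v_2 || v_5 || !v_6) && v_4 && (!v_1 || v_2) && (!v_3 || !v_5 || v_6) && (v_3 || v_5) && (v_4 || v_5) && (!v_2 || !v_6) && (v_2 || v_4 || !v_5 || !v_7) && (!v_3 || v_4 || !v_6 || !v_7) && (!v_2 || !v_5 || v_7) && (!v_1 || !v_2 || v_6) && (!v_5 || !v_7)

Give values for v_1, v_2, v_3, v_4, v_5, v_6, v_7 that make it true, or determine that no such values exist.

v_1: False; v_2: False; v_3: False; v_4: True; v_5: True; v_6: False; v_7: False

Unit clause (v_4) forces v_4 = True.
Try v_1 = True:
  (!v_1 || !v_4 || !v_5) forces v_5 = False.
  (!v_1 || v_2) forces v_2 = True.
  (!v_2 || v_5 || !v_6) forces v_6 = False.
  clause (!v_1 || !v_2 || v_6) is falsified — backtrack.
So v_1 = False.
Set v_2 = False.
Set v_3 = False.
  then (v_3 || v_5) forces v_5 = True.
  then (!v_5 || !v_7) forces v_7 = False.
Set v_6 = False.
All clauses satisfied.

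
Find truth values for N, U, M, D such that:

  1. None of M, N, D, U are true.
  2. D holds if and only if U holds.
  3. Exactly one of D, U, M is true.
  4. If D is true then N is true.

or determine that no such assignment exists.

No satisfying assignment exists.

Case N = True:
  Constraint (1) is violated (N=T) — contradiction.
Case N = False:
  (1) forces M = False.
  (1) forces D = False.
  (1) forces U = False.
  Constraint (3) is violated (D=F, U=F, M=F) — contradiction.
Both cases fail — unsatisfiable.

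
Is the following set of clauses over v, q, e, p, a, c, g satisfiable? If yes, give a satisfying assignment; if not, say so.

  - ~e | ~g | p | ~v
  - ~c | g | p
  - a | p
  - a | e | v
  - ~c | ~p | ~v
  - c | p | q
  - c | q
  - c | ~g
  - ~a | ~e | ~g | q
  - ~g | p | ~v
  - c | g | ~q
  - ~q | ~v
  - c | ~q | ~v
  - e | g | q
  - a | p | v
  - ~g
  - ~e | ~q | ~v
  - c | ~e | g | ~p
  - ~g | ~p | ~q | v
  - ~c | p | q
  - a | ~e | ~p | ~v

Unit clause (~g) forces g = False.
Set v = False.
Set q = False.
  then (c | q) forces c = True.
  then (e | g | q) forces e = True.
  then (~c | p | q) forces p = True.
Set a = True.
All clauses satisfied.

v = False, q = False, e = True, p = True, a = True, c = True, g = False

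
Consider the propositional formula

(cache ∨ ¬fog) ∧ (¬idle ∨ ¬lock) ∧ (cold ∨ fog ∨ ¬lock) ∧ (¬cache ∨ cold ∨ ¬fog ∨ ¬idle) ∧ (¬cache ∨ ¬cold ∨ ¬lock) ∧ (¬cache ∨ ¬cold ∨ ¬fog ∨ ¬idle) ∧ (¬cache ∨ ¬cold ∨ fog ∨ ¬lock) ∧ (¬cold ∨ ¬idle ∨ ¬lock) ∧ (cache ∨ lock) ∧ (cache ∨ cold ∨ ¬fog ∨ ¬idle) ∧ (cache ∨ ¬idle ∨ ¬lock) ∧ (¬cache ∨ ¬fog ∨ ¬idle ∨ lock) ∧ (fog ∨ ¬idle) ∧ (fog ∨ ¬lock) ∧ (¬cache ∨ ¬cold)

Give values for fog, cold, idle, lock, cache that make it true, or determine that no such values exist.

Set fog = True.
  then (cache ∨ ¬fog) forces cache = True.
  then (¬cache ∨ ¬cold) forces cold = False.
  then (¬cache ∨ cold ∨ ¬fog ∨ ¬idle) forces idle = False.
Set lock = False.
All clauses satisfied.

fog=T, cold=F, idle=F, lock=F, cache=T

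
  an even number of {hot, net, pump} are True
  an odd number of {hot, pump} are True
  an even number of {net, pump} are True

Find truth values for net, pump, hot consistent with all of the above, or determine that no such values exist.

net = True, pump = True, hot = False

{hot, net, pump}: 2 true → even ✓
{hot, pump}: 1 true → odd ✓
{net, pump}: 2 true → even ✓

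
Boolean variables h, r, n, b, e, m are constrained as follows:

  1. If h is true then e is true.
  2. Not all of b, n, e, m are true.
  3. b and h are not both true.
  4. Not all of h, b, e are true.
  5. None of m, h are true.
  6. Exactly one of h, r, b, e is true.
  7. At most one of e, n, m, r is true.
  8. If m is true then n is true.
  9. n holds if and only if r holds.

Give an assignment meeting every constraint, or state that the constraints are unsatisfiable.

h = False; r = False; n = False; b = False; e = True; m = False

  (1) h=F ⇒ e: vacuous ✓
  (2) {b, n, e, m}: 1/4 true — not all ✓
  (3) b=F, h=F — not both ✓
  (4) {h, b, e}: 1/3 true — not all ✓
  (5) {m, h}: 0 true — none ✓
  (6) {h, r, b, e}: 1 true — exactly one ✓
  (7) {e, n, m, r}: 1 true — at most one ✓
  (8) m=F ⇒ n: vacuous ✓
  (9) n=F, r=F — same ✓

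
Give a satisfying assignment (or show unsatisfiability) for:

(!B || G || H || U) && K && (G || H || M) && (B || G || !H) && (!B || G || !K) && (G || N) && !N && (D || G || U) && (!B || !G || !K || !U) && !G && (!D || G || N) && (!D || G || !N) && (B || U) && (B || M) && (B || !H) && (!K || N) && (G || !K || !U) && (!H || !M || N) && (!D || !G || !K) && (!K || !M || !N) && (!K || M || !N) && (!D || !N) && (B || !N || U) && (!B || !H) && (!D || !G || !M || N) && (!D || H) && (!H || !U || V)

Unsatisfiable — no assignment works.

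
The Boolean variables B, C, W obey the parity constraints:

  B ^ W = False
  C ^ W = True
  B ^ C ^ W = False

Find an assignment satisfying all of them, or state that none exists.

B=T, C=F, W=T

B ^ W = T ^ T = False ✓
C ^ W = F ^ T = True ✓
B ^ C ^ W = T ^ F ^ T = False ✓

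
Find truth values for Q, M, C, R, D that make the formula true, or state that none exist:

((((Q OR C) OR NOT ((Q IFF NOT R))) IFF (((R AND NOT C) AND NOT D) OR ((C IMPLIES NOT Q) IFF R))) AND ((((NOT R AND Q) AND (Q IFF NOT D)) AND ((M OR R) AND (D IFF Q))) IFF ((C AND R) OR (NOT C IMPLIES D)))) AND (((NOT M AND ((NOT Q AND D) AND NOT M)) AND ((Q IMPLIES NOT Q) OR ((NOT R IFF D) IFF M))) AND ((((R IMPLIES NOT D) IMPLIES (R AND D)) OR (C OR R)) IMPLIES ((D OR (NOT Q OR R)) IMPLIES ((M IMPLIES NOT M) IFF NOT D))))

Case Q = True: the conjunct NOT Q is False.
Case Q = False: the formula simplifies to (((C OR NOT R) IFF (((R AND NOT C) AND NOT D) OR R)) AND NOT (((C AND R) OR (NOT C IMPLIES D)))) AND ((NOT M AND (D AND NOT M)) AND ((((R IMPLIES NOT D) IMPLIES (R AND D)) OR (C OR R)) IMPLIES ((M IMPLIES NOT M) IFF NOT D))).
  D = True: the conjunct NOT (((C AND R) OR (NOT C IMPLIES D))) becomes NOT (((C AND R) OR True)) = False.
  D = False: the conjunct D is False.
Both cases fail — unsatisfiable.

No satisfying assignment exists.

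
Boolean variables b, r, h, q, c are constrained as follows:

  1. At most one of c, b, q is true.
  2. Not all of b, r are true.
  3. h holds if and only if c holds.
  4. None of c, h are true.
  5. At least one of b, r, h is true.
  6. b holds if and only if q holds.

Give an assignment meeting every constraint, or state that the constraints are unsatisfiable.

b = False; r = True; h = False; q = False; c = False

  (1) {c, b, q}: 0 true — at most one ✓
  (2) {b, r}: 1/2 true — not all ✓
  (3) h=F, c=F — same ✓
  (4) {c, h}: 0 true — none ✓
  (5) {b, r, h}: 1 true — at least one ✓
  (6) b=F, q=F — same ✓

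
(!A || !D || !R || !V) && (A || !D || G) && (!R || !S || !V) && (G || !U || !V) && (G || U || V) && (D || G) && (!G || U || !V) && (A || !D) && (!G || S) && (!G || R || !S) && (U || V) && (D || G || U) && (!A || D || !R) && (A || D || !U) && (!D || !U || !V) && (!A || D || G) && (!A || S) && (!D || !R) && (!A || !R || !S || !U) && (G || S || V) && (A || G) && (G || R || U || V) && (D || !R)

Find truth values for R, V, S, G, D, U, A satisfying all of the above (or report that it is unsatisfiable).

Try R = True:
  (!D || !R) forces D = False.
  clause (D || !R) is falsified — backtrack.
So R = False.
Set V = True.
Set S = True.
  then (!G || R || !S) forces G = False.
  then (A || G) forces A = True.
  then (G || !U || !V) forces U = False.
  then (D || G) forces D = True.
All clauses satisfied.

R: False, V: True, S: True, G: False, D: True, U: False, A: True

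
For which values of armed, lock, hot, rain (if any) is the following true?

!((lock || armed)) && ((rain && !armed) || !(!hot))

armed=F, lock=F, hot=T, rain=T

  !((lock || armed)) = True
    lock || armed = False
  (rain && !armed) || !(!hot) = True
    rain && !armed = True
      !armed = True
    !(!hot) = True
      !hot = False
Both conjuncts True, so the formula holds.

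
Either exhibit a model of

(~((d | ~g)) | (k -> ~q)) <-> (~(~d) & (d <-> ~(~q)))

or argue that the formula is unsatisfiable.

k = True, q = True, g = False, d = False

  (~((d | ~g)) | (k -> ~q)) <-> (~(~d) & (d <-> ~(~q))) = True
    ~((d | ~g)) | (k -> ~q) = False
      ~((d | ~g)) = False
        d | ~g = True
          ~g = True
      k -> ~q = False
        ~q = False
    ~(~d) & (d <-> ~(~q)) = False
      ~(~d) = False
        ~d = True
      d <-> ~(~q) = False
        ~(~q) = True
          ~q = False
The formula evaluates to True.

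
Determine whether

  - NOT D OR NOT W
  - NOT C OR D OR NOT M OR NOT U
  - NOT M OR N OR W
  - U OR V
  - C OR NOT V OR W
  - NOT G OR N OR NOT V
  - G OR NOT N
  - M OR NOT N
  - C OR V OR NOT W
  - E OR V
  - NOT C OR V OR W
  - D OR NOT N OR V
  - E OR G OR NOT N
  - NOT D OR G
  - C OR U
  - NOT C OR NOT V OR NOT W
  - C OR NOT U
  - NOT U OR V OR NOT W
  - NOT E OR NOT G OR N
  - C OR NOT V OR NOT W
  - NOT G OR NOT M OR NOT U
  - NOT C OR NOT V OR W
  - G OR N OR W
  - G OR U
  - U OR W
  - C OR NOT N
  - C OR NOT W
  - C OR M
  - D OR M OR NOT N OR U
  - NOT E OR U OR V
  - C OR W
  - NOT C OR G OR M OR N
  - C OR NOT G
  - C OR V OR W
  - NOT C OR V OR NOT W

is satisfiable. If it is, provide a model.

The formula is unsatisfiable.

Case W = True:
  (NOT D OR NOT W) forces D = False.
  (C OR NOT W) forces C = True.
  (NOT C OR NOT V OR NOT W) forces V = False.
  Clause (NOT C OR V OR NOT W) is falsified — contradiction.
Case W = False:
  (U OR W) forces U = True.
  (C OR NOT U) forces C = True.
  (NOT C OR V OR W) forces V = True.
  Clause (NOT C OR NOT V OR W) is falsified — contradiction.
Both cases fail, so the formula is unsatisfiable.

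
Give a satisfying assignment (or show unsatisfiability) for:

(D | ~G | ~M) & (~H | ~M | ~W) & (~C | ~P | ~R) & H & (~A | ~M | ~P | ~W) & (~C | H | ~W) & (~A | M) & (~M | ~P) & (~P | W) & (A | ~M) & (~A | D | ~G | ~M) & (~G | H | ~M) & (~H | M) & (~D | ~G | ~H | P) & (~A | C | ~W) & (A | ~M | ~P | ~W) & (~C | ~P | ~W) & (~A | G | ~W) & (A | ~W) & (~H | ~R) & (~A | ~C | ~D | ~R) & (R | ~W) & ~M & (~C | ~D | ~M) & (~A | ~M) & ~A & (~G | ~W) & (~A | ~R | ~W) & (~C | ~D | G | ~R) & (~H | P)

Case H = True:
  (~H | M) forces M = True.
  Clause (~M) is falsified — contradiction.
Case H = False:
  Clause (H) is falsified — contradiction.
Both cases fail, so the formula is unsatisfiable.

UNSATISFIABLE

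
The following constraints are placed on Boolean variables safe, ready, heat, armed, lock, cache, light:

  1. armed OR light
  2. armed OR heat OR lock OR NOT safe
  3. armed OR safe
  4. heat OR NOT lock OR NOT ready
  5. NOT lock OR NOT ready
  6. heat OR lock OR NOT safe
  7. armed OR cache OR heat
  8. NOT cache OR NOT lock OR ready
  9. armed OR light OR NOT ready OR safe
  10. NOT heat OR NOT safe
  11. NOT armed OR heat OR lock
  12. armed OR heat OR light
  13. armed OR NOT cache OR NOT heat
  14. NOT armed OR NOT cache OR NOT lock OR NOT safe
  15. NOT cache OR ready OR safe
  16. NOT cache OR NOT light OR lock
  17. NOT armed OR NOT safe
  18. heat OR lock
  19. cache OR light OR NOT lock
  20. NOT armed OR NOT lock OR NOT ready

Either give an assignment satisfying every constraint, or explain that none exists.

safe = False; ready = False; heat = True; armed = True; lock = False; cache = False; light = True

Set safe = False.
  then (armed OR safe) forces armed = True.
Set ready = False.
  then (NOT cache OR ready OR safe) forces cache = False.
Set heat = True.
Set lock = False.
Set light = True.
All clauses satisfied.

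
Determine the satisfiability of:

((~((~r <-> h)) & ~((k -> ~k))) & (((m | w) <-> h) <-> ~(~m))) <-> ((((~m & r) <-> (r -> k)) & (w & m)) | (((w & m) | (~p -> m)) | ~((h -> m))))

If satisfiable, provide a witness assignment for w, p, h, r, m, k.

w=F, p=F, h=F, r=T, m=F, k=F

  ((~((~r <-> h)) & ~((k -> ~k))) & (((m | w) <-> h) <-> ~(~m))) <-> ((((~m & r) <-> (r -> k)) & (w & m)) | (((w & m) | (~p -> m)) | ~((h -> m)))) = True
    (~((~r <-> h)) & ~((k -> ~k))) & (((m | w) <-> h) <-> ~(~m)) = False
      ~((~r <-> h)) & ~((k -> ~k)) = False
        ~((~r <-> h)) = False
          ~r <-> h = True
            ~r = False
        ~((k -> ~k)) = False
          k -> ~k = True
            ~k = True
      ((m | w) <-> h) <-> ~(~m) = False
        (m | w) <-> h = True
          m | w = False
        ~(~m) = False
          ~m = True
    (((~m & r) <-> (r -> k)) & (w & m)) | (((w & m) | (~p -> m)) | ~((h -> m))) = False
      ((~m & r) <-> (r -> k)) & (w & m) = False
        (~m & r) <-> (r -> k) = False
          ~m & r = True
            ~m = True
          r -> k = False
        w & m = False
      ((w & m) | (~p -> m)) | ~((h -> m)) = False
        (w & m) | (~p -> m) = False
          w & m = False
          ~p -> m = False
            ~p = True
        ~((h -> m)) = False
          h -> m = True
The formula evaluates to True.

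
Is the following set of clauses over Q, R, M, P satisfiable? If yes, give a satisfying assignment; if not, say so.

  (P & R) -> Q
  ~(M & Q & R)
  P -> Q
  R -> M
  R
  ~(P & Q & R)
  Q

UNSATISFIABLE

Case Q = True:
  (R) forces R = True.
  (~P | ~Q | ~R) forces P = False.
  (M | ~R) forces M = True.
  Clause (~M | ~Q | ~R) is falsified — contradiction.
Case Q = False:
  Clause (Q) is falsified — contradiction.
Both cases fail, so the formula is unsatisfiable.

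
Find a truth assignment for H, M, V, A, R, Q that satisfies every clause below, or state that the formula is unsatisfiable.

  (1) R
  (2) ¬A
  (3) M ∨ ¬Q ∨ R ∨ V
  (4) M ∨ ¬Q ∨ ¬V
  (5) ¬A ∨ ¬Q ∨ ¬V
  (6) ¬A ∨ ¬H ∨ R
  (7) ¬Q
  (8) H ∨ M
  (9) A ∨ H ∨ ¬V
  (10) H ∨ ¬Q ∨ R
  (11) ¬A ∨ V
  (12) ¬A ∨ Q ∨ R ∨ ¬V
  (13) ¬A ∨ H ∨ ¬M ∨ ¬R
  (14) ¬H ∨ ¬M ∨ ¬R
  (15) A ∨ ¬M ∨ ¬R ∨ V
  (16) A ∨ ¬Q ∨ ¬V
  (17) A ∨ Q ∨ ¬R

Case A = True:
  Clause (¬A) is falsified — contradiction.
Case A = False:
  (R) forces R = True.
  (¬Q) forces Q = False.
  Clause (A ∨ Q ∨ ¬R) is falsified — contradiction.
Both cases fail, so the formula is unsatisfiable.

Unsatisfiable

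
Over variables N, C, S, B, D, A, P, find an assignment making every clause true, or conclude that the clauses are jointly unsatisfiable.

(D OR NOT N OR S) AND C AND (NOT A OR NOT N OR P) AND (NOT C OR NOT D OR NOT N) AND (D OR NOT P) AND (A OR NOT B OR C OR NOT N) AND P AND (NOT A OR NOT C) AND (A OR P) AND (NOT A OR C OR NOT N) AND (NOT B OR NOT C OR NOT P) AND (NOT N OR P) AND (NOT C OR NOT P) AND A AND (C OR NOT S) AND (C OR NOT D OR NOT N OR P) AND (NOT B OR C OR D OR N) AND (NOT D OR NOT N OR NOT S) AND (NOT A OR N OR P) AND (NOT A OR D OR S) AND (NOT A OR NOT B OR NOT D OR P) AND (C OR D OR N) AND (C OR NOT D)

Case C = True:
  (P) forces P = True.
  Clause (NOT C OR NOT P) is falsified — contradiction.
Case C = False:
  Clause (C) is falsified — contradiction.
Both cases fail, so the formula is unsatisfiable.

Unsatisfiable — no assignment works.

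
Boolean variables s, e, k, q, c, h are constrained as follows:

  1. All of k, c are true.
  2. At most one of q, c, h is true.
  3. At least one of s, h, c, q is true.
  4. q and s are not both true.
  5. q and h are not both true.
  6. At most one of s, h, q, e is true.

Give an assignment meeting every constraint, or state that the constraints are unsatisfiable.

s = True; e = False; k = True; q = False; c = True; h = False

  (1) {k, c}: all 2 true ✓
  (2) {q, c, h}: 1 true — at most one ✓
  (3) {s, h, c, q}: 2 true — at least one ✓
  (4) q=F, s=T — not both ✓
  (5) q=F, h=F — not both ✓
  (6) {s, h, q, e}: 1 true — at most one ✓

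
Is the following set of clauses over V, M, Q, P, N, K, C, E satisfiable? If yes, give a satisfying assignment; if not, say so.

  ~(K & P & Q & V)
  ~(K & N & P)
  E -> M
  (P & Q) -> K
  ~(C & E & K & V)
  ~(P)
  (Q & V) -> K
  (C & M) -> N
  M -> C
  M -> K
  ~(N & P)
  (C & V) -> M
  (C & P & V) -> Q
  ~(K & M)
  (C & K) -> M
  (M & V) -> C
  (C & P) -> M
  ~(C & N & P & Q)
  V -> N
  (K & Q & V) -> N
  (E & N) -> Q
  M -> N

V=F; M=F; Q=F; P=F; N=F; K=T; C=F; E=F

Unit clause (~P) forces P = False.
Set V = False.
Try M = True:
  (~M | N) forces N = True.
  (C | ~M) forces C = True.
  (~K | ~M) forces K = False.
  clause (K | ~M) is falsified — backtrack.
So M = False.
  then (~E | M) forces E = False.
Set Q = False.
Set N = False.
Set K = True.
  then (~C | ~K | M) forces C = False.
All clauses satisfied.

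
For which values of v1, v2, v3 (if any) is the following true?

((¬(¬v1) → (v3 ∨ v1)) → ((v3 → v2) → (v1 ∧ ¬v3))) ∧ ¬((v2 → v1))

The formula is unsatisfiable.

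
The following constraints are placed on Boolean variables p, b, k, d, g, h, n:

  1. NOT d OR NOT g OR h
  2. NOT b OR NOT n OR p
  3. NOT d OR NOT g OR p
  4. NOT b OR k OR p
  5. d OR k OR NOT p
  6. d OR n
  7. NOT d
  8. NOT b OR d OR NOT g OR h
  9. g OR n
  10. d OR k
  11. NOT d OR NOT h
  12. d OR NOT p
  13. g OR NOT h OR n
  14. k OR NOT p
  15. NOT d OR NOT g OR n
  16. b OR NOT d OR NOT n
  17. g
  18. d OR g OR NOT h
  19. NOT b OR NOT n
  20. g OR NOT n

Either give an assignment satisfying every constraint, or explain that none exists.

Unit clause (NOT d) forces d = False.
In (d OR k) only k is left, so k = True.
In (d OR NOT p) only NOT p is left, so p = False.
Unit clause (g) forces g = True.
In (d OR n) only n is left, so n = True.
In (NOT b OR NOT n) only NOT b is left, so b = False.
Set h = True.
All clauses satisfied.

p=F, b=F, k=T, d=F, g=T, h=T, n=T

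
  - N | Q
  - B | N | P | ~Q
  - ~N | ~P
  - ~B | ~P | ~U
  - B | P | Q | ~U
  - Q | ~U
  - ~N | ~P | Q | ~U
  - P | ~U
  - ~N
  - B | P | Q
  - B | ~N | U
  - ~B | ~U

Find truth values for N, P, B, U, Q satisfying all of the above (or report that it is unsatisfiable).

N = False, P = True, B = False, U = True, Q = True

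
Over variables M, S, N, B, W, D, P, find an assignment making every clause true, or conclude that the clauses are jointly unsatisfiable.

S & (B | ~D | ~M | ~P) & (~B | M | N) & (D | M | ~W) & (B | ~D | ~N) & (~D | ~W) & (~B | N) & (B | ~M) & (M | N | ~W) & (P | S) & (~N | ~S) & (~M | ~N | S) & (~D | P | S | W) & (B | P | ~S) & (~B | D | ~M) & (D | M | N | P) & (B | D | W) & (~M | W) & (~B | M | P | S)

Unit clause (S) forces S = True.
In (~N | ~S) only ~N is left, so N = False.
In (~B | N) only ~B is left, so B = False.
In (B | ~M) only ~M is left, so M = False.
In (M | N | ~W) only ~W is left, so W = False.
In (B | P | ~S) only P is left, so P = True.
In (B | D | W) only D is left, so D = True.
All clauses satisfied.

M: False; S: True; N: False; B: False; W: False; D: True; P: True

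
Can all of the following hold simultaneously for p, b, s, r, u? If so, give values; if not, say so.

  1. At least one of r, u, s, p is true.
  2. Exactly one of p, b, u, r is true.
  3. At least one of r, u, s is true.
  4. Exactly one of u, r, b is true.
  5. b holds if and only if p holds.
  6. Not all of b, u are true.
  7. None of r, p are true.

p = False, b = False, s = True, r = False, u = True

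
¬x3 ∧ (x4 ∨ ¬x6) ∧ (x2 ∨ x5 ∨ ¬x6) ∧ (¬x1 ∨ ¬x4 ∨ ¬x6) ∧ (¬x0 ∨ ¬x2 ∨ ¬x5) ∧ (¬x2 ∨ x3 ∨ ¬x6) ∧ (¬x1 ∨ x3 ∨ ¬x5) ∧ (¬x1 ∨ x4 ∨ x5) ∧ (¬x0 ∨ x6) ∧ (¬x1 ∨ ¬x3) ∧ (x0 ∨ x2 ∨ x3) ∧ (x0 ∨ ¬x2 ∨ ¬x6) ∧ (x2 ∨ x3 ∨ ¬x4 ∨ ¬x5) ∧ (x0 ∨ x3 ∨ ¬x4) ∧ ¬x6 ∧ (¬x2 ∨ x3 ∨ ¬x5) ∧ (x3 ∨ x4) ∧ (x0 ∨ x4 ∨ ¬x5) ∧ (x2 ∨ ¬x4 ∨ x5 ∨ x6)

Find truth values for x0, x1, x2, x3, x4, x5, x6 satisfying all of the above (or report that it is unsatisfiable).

Unsatisfiable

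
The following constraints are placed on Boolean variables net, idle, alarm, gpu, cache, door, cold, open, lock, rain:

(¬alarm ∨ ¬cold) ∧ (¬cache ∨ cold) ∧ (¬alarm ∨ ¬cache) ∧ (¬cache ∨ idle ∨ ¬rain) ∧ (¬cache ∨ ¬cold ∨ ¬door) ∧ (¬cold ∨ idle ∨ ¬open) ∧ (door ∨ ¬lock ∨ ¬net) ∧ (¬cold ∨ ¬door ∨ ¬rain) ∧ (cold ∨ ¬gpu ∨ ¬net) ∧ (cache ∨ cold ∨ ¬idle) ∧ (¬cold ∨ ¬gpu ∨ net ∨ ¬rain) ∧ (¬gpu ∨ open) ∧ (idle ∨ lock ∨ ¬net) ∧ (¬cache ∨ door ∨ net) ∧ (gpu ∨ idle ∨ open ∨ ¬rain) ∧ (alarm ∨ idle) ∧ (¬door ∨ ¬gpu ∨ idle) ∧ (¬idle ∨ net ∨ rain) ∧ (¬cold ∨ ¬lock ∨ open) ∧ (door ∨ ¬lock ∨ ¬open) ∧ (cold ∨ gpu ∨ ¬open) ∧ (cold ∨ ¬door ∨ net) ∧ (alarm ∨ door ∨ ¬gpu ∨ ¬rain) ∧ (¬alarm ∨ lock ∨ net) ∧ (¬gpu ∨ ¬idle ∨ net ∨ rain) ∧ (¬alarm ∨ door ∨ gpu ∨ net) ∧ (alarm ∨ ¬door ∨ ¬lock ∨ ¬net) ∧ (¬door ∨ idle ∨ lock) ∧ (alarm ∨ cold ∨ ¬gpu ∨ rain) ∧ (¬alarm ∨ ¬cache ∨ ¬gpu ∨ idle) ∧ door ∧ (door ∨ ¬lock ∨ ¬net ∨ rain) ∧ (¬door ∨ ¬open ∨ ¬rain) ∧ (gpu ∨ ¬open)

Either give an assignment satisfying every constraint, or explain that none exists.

net=T, idle=T, alarm=F, gpu=F, cache=F, door=T, cold=T, open=F, lock=F, rain=F

Unit clause (door) forces door = True.
Set net = True.
Set idle = True.
Try alarm = True:
  (¬alarm ∨ ¬cold) forces cold = False.
  (¬cache ∨ cold) forces cache = False.
  clause (cache ∨ cold ∨ ¬idle) is falsified — backtrack.
So alarm = False.
  then (alarm ∨ ¬door ∨ ¬lock ∨ ¬net) forces lock = False.
Set gpu = False.
  then (gpu ∨ ¬open) forces open = False.
Set cache = False.
  then (cache ∨ cold ∨ ¬idle) forces cold = True.
  then (¬cold ∨ ¬door ∨ ¬rain) forces rain = False.
All clauses satisfied.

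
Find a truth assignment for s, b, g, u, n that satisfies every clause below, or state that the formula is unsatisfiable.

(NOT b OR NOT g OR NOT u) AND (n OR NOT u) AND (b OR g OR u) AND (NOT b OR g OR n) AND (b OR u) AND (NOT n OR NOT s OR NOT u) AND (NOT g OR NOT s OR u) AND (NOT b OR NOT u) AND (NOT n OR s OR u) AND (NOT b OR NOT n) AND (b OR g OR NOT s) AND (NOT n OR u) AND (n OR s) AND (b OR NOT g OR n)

s = False; b = False; g = True; u = True; n = True

Set s = False.
  then (n OR s) forces n = True.
  then (NOT n OR s OR u) forces u = True.
  then (NOT b OR NOT n) forces b = False.
Set g = True.
All clauses satisfied.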